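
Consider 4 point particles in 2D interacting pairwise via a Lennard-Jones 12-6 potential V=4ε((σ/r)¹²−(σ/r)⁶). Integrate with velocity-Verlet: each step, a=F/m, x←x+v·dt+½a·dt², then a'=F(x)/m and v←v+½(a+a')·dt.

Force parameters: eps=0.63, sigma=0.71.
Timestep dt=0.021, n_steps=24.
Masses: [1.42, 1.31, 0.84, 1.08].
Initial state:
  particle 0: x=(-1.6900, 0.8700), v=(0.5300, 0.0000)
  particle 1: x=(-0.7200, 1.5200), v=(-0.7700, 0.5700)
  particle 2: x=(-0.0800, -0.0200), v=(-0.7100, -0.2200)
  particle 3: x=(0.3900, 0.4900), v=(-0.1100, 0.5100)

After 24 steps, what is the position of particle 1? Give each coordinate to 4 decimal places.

step 0: x0=(-1.6900, 0.8700) x1=(-0.7200, 1.5200) x2=(-0.0800, -0.0200) x3=(0.3900, 0.4900)
step 1: x0=(-1.6788, 0.8700) x1=(-0.7362, 1.5319) x2=(-0.1007, -0.0309) x3=(0.3922, 0.5056)
step 2: x0=(-1.6674, 0.8702) x1=(-0.7526, 1.5436) x2=(-0.1260, -0.0467) x3=(0.3979, 0.5251)
step 3: x0=(-1.6558, 0.8705) x1=(-0.7692, 1.5552) x2=(-0.1520, -0.0632) x3=(0.4040, 0.5452)
step 4: x0=(-1.6441, 0.8709) x1=(-0.7859, 1.5666) x2=(-0.1775, -0.0792) x3=(0.4098, 0.5649)
step 5: x0=(-1.6321, 0.8715) x1=(-0.8028, 1.5777) x2=(-0.2024, -0.0943) x3=(0.4150, 0.5840)
step 6: x0=(-1.6199, 0.8722) x1=(-0.8199, 1.5887) x2=(-0.2265, -0.1086) x3=(0.4196, 0.6026)
step 7: x0=(-1.6074, 0.8732) x1=(-0.8372, 1.5993) x2=(-0.2500, -0.1223) x3=(0.4237, 0.6206)
step 8: x0=(-1.5947, 0.8743) x1=(-0.8548, 1.6098) x2=(-0.2731, -0.1353) x3=(0.4273, 0.6382)
step 9: x0=(-1.5817, 0.8757) x1=(-0.8726, 1.6199) x2=(-0.2958, -0.1478) x3=(0.4306, 0.6554)
step 10: x0=(-1.5684, 0.8774) x1=(-0.8907, 1.6297) x2=(-0.3182, -0.1600) x3=(0.4337, 0.6725)
step 11: x0=(-1.5549, 0.8794) x1=(-0.9091, 1.6391) x2=(-0.3403, -0.1718) x3=(0.4365, 0.6892)
step 12: x0=(-1.5410, 0.8817) x1=(-0.9278, 1.6482) x2=(-0.3623, -0.1834) x3=(0.4391, 0.7059)
step 13: x0=(-1.5268, 0.8843) x1=(-0.9468, 1.6568) x2=(-0.3841, -0.1947) x3=(0.4415, 0.7224)
step 14: x0=(-1.5122, 0.8874) x1=(-0.9661, 1.6650) x2=(-0.4059, -0.2058) x3=(0.4438, 0.7387)
step 15: x0=(-1.4973, 0.8909) x1=(-0.9858, 1.6726) x2=(-0.4275, -0.2168) x3=(0.4460, 0.7550)
step 16: x0=(-1.4821, 0.8949) x1=(-1.0058, 1.6797) x2=(-0.4491, -0.2276) x3=(0.4481, 0.7712)
step 17: x0=(-1.4665, 0.8994) x1=(-1.0261, 1.6862) x2=(-0.4706, -0.2382) x3=(0.4501, 0.7874)
step 18: x0=(-1.4505, 0.9044) x1=(-1.0468, 1.6920) x2=(-0.4921, -0.2488) x3=(0.4520, 0.8034)
step 19: x0=(-1.4342, 0.9100) x1=(-1.0678, 1.6972) x2=(-0.5136, -0.2592) x3=(0.4539, 0.8195)
step 20: x0=(-1.4177, 0.9162) x1=(-1.0890, 1.7018) x2=(-0.5350, -0.2695) x3=(0.4557, 0.8355)
step 21: x0=(-1.4008, 0.9229) x1=(-1.1105, 1.7057) x2=(-0.5565, -0.2797) x3=(0.4575, 0.8515)
step 22: x0=(-1.3838, 0.9300) x1=(-1.1322, 1.7092) x2=(-0.5779, -0.2898) x3=(0.4592, 0.8675)
step 23: x0=(-1.3666, 0.9375) x1=(-1.1540, 1.7122) x2=(-0.5994, -0.2998) x3=(0.4608, 0.8834)
step 24: x0=(-1.3493, 0.9450) x1=(-1.1759, 1.7151) x2=(-0.6209, -0.3097) x3=(0.4624, 0.8993)

(-1.1759, 1.7151)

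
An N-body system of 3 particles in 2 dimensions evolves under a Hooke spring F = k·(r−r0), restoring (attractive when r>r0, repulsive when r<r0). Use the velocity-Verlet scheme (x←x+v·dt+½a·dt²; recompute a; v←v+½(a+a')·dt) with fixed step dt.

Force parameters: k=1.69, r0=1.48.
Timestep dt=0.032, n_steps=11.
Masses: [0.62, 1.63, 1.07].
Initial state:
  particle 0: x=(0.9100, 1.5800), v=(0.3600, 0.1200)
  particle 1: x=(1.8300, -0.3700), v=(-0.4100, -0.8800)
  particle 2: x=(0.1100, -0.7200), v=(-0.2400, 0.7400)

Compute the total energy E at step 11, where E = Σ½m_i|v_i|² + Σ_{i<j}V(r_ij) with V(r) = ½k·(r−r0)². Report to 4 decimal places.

2.3569

step 0: x0=(0.9100, 1.5800) x1=(1.8300, -0.3700) x2=(0.1100, -0.7200)
step 1: x0=(0.9215, 1.5817) x1=(1.8166, -0.3979) x2=(0.1028, -0.6955)
step 2: x0=(0.9329, 1.5792) x1=(1.8026, -0.4251) x2=(0.0965, -0.6696)
step 3: x0=(0.9442, 1.5725) x1=(1.7880, -0.4517) x2=(0.0911, -0.6422)
step 4: x0=(0.9553, 1.5616) x1=(1.7730, -0.4776) x2=(0.0867, -0.6134)
step 5: x0=(0.9663, 1.5467) x1=(1.7574, -0.5028) x2=(0.0830, -0.5833)
step 6: x0=(0.9772, 1.5277) x1=(1.7413, -0.5274) x2=(0.0802, -0.5519)
step 7: x0=(0.9878, 1.5049) x1=(1.7248, -0.5512) x2=(0.0782, -0.5194)
step 8: x0=(0.9983, 1.4783) x1=(1.7079, -0.5743) x2=(0.0770, -0.4857)
step 9: x0=(1.0086, 1.4481) x1=(1.6905, -0.5967) x2=(0.0765, -0.4511)
step 10: x0=(1.0187, 1.4146) x1=(1.6728, -0.6185) x2=(0.0766, -0.4156)
step 11: x0=(1.0287, 1.3779) x1=(1.6547, -0.6395) x2=(0.0774, -0.3793)
step 0 velocities: v0=(0.3600, 0.1200) v1=(-0.4100, -0.8800) v2=(-0.2400, 0.7400)
step 0: KE=1.1366, PE=1.2212, E=2.3578
step 11 velocities: v0=(0.3079, -1.1931) v1=(-0.5700, -0.6472) v2=(0.0339, 1.1462)
step 11: KE=1.7803, PE=0.5766, E=2.3569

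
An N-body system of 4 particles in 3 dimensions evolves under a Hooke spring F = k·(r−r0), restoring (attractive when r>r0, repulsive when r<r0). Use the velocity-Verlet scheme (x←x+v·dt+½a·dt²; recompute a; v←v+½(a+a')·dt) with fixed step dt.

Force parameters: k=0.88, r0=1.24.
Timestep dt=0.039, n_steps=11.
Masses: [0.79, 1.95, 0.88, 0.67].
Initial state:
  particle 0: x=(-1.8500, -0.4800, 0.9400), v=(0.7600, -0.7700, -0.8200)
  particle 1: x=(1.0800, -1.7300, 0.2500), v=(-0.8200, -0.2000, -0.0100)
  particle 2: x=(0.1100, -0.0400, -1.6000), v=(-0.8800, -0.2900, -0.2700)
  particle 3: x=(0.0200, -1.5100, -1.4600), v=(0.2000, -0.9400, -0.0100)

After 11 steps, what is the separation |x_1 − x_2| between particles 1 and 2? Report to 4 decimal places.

2.4179

step 0: x0=(-1.8500, -0.4800, 0.9400) x1=(1.0800, -1.7300, 0.2500) x2=(0.1100, -0.0400, -1.6000) x3=(0.0200, -1.5100, -1.4600)
step 1: x0=(-1.8168, -0.5110, 0.9051) x1=(1.0471, -1.7372, 0.2492) x2=(0.0751, -0.0524, -1.6086) x3=(0.0271, -1.5459, -1.4583)
step 2: x0=(-1.7768, -0.5438, 0.8644) x1=(1.0123, -1.7432, 0.2475) x2=(0.0393, -0.0670, -1.6132) x3=(0.0327, -1.5801, -1.4524)
step 3: x0=(-1.7303, -0.5785, 0.8183) x1=(0.9758, -1.7480, 0.2450) x2=(0.0026, -0.0838, -1.6141) x3=(0.0369, -1.6127, -1.4426)
step 4: x0=(-1.6776, -0.6148, 0.7669) x1=(0.9376, -1.7518, 0.2416) x2=(-0.0348, -0.1029, -1.6111) x3=(0.0396, -1.6435, -1.4290)
step 5: x0=(-1.6190, -0.6528, 0.7104) x1=(0.8979, -1.7544, 0.2373) x2=(-0.0729, -0.1242, -1.6046) x3=(0.0410, -1.6726, -1.4117)
step 6: x0=(-1.5550, -0.6923, 0.6493) x1=(0.8566, -1.7561, 0.2322) x2=(-0.1115, -0.1478, -1.5945) x3=(0.0409, -1.6999, -1.3910)
step 7: x0=(-1.4860, -0.7332, 0.5838) x1=(0.8139, -1.7567, 0.2261) x2=(-0.1504, -0.1737, -1.5810) x3=(0.0396, -1.7256, -1.3670)
step 8: x0=(-1.4124, -0.7754, 0.5143) x1=(0.7698, -1.7564, 0.2193) x2=(-0.1896, -0.2017, -1.5643) x3=(0.0370, -1.7495, -1.3402)
step 9: x0=(-1.3347, -0.8187, 0.4412) x1=(0.7246, -1.7552, 0.2116) x2=(-0.2289, -0.2319, -1.5445) x3=(0.0332, -1.7717, -1.3106)
step 10: x0=(-1.2534, -0.8631, 0.3649) x1=(0.6783, -1.7532, 0.2031) x2=(-0.2681, -0.2642, -1.5219) x3=(0.0284, -1.7923, -1.2787)
step 11: x0=(-1.1690, -0.9084, 0.2858) x1=(0.6310, -1.7505, 0.1938) x2=(-0.3072, -0.2986, -1.4966) x3=(0.0225, -1.8115, -1.2446)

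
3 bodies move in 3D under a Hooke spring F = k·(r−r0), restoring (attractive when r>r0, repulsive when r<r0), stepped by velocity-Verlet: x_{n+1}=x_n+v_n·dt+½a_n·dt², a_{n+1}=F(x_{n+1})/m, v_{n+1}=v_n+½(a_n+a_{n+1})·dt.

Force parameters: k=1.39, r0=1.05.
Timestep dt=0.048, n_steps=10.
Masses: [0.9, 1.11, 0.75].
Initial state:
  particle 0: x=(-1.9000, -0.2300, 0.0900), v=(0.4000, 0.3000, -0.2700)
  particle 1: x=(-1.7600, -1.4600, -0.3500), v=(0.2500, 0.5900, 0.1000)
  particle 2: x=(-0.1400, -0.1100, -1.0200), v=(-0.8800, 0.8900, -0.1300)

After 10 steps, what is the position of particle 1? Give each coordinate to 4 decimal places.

(-1.5457, -1.0592, -0.3410)

step 0: x0=(-1.9000, -0.2300, 0.0900) x1=(-1.7600, -1.4600, -0.3500) x2=(-0.1400, -0.1100, -1.0200)
step 1: x0=(-1.8792, -0.2159, 0.0759) x1=(-1.7468, -1.4303, -0.3456) x2=(-0.1859, -0.0689, -1.0243)
step 2: x0=(-1.8554, -0.2024, 0.0596) x1=(-1.7314, -1.3979, -0.3419) x2=(-0.2388, -0.0312, -1.0249)
step 3: x0=(-1.8289, -0.1894, 0.0413) x1=(-1.7138, -1.3629, -0.3391) x2=(-0.2981, 0.0033, -1.0218)
step 4: x0=(-1.7999, -0.1766, 0.0212) x1=(-1.6942, -1.3255, -0.3371) x2=(-0.3632, 0.0345, -1.0153)
step 5: x0=(-1.7687, -0.1641, -0.0007) x1=(-1.6729, -1.2857, -0.3359) x2=(-0.4336, 0.0625, -1.0055)
step 6: x0=(-1.7358, -0.1518, -0.0240) x1=(-1.6499, -1.2438, -0.3355) x2=(-0.5087, 0.0876, -0.9929)
step 7: x0=(-1.7013, -0.1394, -0.0486) x1=(-1.6255, -1.1999, -0.3358) x2=(-0.5876, 0.1098, -0.9776)
step 8: x0=(-1.6657, -0.1270, -0.0741) x1=(-1.5999, -1.1544, -0.3369) x2=(-0.6697, 0.1293, -0.9600)
step 9: x0=(-1.6293, -0.1143, -0.1004) x1=(-1.5732, -1.1074, -0.3386) x2=(-0.7543, 0.1465, -0.9406)
step 10: x0=(-1.5924, -0.1015, -0.1271) x1=(-1.5457, -1.0592, -0.3410) x2=(-0.8407, 0.1617, -0.9197)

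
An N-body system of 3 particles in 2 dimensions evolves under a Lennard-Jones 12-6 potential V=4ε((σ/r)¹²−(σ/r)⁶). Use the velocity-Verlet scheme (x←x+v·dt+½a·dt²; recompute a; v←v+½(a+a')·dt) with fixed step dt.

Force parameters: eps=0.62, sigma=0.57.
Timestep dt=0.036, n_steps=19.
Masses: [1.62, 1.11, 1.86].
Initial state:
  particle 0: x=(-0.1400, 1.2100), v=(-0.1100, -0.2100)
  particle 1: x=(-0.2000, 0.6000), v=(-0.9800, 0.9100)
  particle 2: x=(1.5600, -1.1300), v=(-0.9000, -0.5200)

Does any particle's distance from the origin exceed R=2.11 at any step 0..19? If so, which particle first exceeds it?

step 0: x0=(-0.1400, 1.2100) x1=(-0.2000, 0.6000) x2=(1.5600, -1.1300)
step 1: x0=(-0.1438, 1.2043) x1=(-0.2355, 0.6301) x2=(1.5276, -1.1487)
step 2: x0=(-0.1453, 1.2124) x1=(-0.2743, 0.6399) x2=(1.4952, -1.1674)
step 3: x0=(-0.1444, 1.2319) x1=(-0.3168, 0.6333) x2=(1.4628, -1.1862)
step 4: x0=(-0.1428, 1.2532) x1=(-0.3601, 0.6239) x2=(1.4304, -1.2049)
step 5: x0=(-0.1418, 1.2731) x1=(-0.4026, 0.6166) x2=(1.3980, -1.2236)
step 6: x0=(-0.1416, 1.2910) x1=(-0.4441, 0.6121) x2=(1.3656, -1.2423)
step 7: x0=(-0.1421, 1.3072) x1=(-0.4844, 0.6102) x2=(1.3332, -1.2610)
step 8: x0=(-0.1433, 1.3219) x1=(-0.5236, 0.6105) x2=(1.3008, -1.2797)
step 9: x0=(-0.1452, 1.3354) x1=(-0.5619, 0.6125) x2=(1.2684, -1.2985)
step 10: x0=(-0.1477, 1.3479) x1=(-0.5993, 0.6160) x2=(1.2360, -1.3172)
step 11: x0=(-0.1507, 1.3595) x1=(-0.6360, 0.6207) x2=(1.2036, -1.3359)
step 12: x0=(-0.1541, 1.3705) x1=(-0.6720, 0.6264) x2=(1.1712, -1.3546)
step 13: x0=(-0.1580, 1.3809) x1=(-0.7074, 0.6329) x2=(1.1388, -1.3733)
step 14: x0=(-0.1622, 1.3908) x1=(-0.7423, 0.6402) x2=(1.1064, -1.3920)
step 15: x0=(-0.1668, 1.4003) x1=(-0.7768, 0.6481) x2=(1.0740, -1.4107)
step 16: x0=(-0.1716, 1.4094) x1=(-0.8108, 0.6566) x2=(1.0415, -1.4295)
step 17: x0=(-0.1767, 1.4181) x1=(-0.8444, 0.6655) x2=(1.0091, -1.4482)
step 18: x0=(-0.1820, 1.4267) x1=(-0.8776, 0.6747) x2=(0.9767, -1.4669)
step 19: x0=(-0.1876, 1.4349) x1=(-0.9105, 0.6844) x2=(0.9443, -1.4856)

no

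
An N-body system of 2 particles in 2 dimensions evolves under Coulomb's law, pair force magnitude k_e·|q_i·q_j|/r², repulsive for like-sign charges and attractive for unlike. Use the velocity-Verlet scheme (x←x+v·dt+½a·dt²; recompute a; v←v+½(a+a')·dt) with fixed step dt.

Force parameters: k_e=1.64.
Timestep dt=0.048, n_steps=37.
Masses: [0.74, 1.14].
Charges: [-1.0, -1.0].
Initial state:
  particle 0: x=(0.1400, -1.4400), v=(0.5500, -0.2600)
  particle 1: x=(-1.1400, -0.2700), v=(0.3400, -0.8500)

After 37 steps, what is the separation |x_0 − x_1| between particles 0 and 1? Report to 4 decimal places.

3.1598

step 0: x0=(0.1400, -1.4400) x1=(-1.1400, -0.2700)
step 1: x0=(0.1670, -1.4531) x1=(-1.1241, -0.3104)
step 2: x0=(0.1953, -1.4672) x1=(-1.1090, -0.3501)
step 3: x0=(0.2250, -1.4826) x1=(-1.0948, -0.3891)
step 4: x0=(0.2559, -1.4990) x1=(-1.0814, -0.4273)
step 5: x0=(0.2883, -1.5165) x1=(-1.0690, -0.4648)
step 6: x0=(0.3219, -1.5351) x1=(-1.0574, -0.5017)
step 7: x0=(0.3570, -1.5547) x1=(-1.0467, -0.5379)
step 8: x0=(0.3935, -1.5753) x1=(-1.0369, -0.5734)
step 9: x0=(0.4313, -1.5968) x1=(-1.0280, -0.6083)
step 10: x0=(0.4705, -1.6193) x1=(-1.0199, -0.6426)
step 11: x0=(0.5110, -1.6427) x1=(-1.0128, -0.6763)
step 12: x0=(0.5528, -1.6669) x1=(-1.0065, -0.7095)
step 13: x0=(0.5960, -1.6919) x1=(-1.0010, -0.7422)
step 14: x0=(0.6404, -1.7177) x1=(-0.9964, -0.7744)
step 15: x0=(0.6860, -1.7441) x1=(-0.9926, -0.8061)
step 16: x0=(0.7329, -1.7713) x1=(-0.9896, -0.8374)
step 17: x0=(0.7809, -1.7991) x1=(-0.9873, -0.8682)
step 18: x0=(0.8301, -1.8275) x1=(-0.9857, -0.8987)
step 19: x0=(0.8804, -1.8564) x1=(-0.9849, -0.9288)
step 20: x0=(0.9317, -1.8858) x1=(-0.9848, -0.9586)
step 21: x0=(0.9840, -1.9158) x1=(-0.9853, -0.9881)
step 22: x0=(1.0373, -1.9462) x1=(-0.9864, -1.0172)
step 23: x0=(1.0915, -1.9771) x1=(-0.9881, -1.0461)
step 24: x0=(1.1467, -2.0083) x1=(-0.9905, -1.0747)
step 25: x0=(1.2026, -2.0399) x1=(-0.9934, -1.1031)
step 26: x0=(1.2595, -2.0719) x1=(-0.9968, -1.1313)
step 27: x0=(1.3171, -2.1042) x1=(-1.0007, -1.1592)
step 28: x0=(1.3754, -2.1368) x1=(-1.0052, -1.1869)
step 29: x0=(1.4345, -2.1697) x1=(-1.0100, -1.2145)
step 30: x0=(1.4943, -2.2028) x1=(-1.0154, -1.2419)
step 31: x0=(1.5547, -2.2363) x1=(-1.0212, -1.2691)
step 32: x0=(1.6158, -2.2699) x1=(-1.0273, -1.2961)
step 33: x0=(1.6774, -2.3038) x1=(-1.0339, -1.3230)
step 34: x0=(1.7397, -2.3379) x1=(-1.0409, -1.3498)
step 35: x0=(1.8025, -2.3722) x1=(-1.0482, -1.3765)
step 36: x0=(1.8658, -2.4066) x1=(-1.0558, -1.4030)
step 37: x0=(1.9296, -2.4413) x1=(-1.0638, -1.4294)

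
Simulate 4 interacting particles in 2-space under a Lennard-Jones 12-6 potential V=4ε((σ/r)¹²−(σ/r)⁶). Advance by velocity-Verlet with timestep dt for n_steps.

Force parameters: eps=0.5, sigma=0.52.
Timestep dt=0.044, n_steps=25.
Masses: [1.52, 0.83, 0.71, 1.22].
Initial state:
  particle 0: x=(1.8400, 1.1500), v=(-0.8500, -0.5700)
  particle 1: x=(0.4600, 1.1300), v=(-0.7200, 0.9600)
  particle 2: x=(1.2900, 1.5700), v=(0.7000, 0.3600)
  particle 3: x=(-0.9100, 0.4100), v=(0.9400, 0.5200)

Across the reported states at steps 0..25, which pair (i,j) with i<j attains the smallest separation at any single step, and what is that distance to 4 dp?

step 0: x0=(1.8400, 1.1500) x1=(0.4600, 1.1300) x2=(1.2900, 1.5700) x3=(-0.9100, 0.4100)
step 1: x0=(1.8016, 1.1257) x1=(0.4287, 1.1724) x2=(1.3225, 1.5840) x3=(-0.8686, 0.4329)
step 2: x0=(1.7610, 1.1034) x1=(0.3980, 1.2151) x2=(1.3589, 1.5934) x3=(-0.8272, 0.4558)
step 3: x0=(1.7187, 1.0833) x1=(0.3676, 1.2579) x2=(1.3987, 1.5979) x3=(-0.7858, 0.4787)
step 4: x0=(1.6752, 1.0649) x1=(0.3376, 1.3007) x2=(1.4404, 1.5986) x3=(-0.7444, 0.5016)
step 5: x0=(1.6317, 1.0464) x1=(0.3078, 1.3435) x2=(1.4819, 1.5994) x3=(-0.7029, 0.5246)
step 6: x0=(1.5886, 1.0263) x1=(0.2782, 1.3863) x2=(1.5221, 1.6038) x3=(-0.6614, 0.5476)
step 7: x0=(1.5455, 1.0058) x1=(0.2486, 1.4291) x2=(1.5622, 1.6089) x3=(-0.6198, 0.5706)
step 8: x0=(1.5025, 0.9872) x1=(0.2191, 1.4717) x2=(1.6020, 1.6100) x3=(-0.5781, 0.5937)
step 9: x0=(1.4599, 0.9715) x1=(0.1896, 1.5142) x2=(1.6409, 1.6051) x3=(-0.5364, 0.6169)
step 10: x0=(1.4180, 0.9585) x1=(0.1600, 1.5565) x2=(1.6779, 1.5942) x3=(-0.4946, 0.6402)
step 11: x0=(1.3771, 0.9479) x1=(0.1304, 1.5986) x2=(1.7129, 1.5782) x3=(-0.4526, 0.6637)
step 12: x0=(1.3372, 0.9393) x1=(0.1007, 1.6405) x2=(1.7455, 1.5579) x3=(-0.4106, 0.6873)
step 13: x0=(1.2983, 0.9324) x1=(0.0709, 1.6820) x2=(1.7759, 1.5343) x3=(-0.3685, 0.7111)
step 14: x0=(1.2604, 0.9266) x1=(0.0410, 1.7232) x2=(1.8043, 1.5080) x3=(-0.3262, 0.7351)
step 15: x0=(1.2233, 0.9217) x1=(0.0111, 1.7641) x2=(1.8308, 1.4799) x3=(-0.2839, 0.7593)
step 16: x0=(1.1869, 0.9176) x1=(-0.0190, 1.8045) x2=(1.8557, 1.4502) x3=(-0.2414, 0.7838)
step 17: x0=(1.1511, 0.9140) x1=(-0.0490, 1.8445) x2=(1.8792, 1.4195) x3=(-0.1989, 0.8086)
step 18: x0=(1.1157, 0.9107) x1=(-0.0792, 1.8842) x2=(1.9015, 1.3879) x3=(-0.1563, 0.8336)
step 19: x0=(1.0808, 0.9077) x1=(-0.1093, 1.9234) x2=(1.9230, 1.3558) x3=(-0.1136, 0.8589)
step 20: x0=(1.0461, 0.9049) x1=(-0.1394, 1.9623) x2=(1.9436, 1.3233) x3=(-0.0708, 0.8844)
step 21: x0=(1.0115, 0.9023) x1=(-0.1694, 2.0008) x2=(1.9637, 1.2906) x3=(-0.0278, 0.9101)
step 22: x0=(0.9770, 0.8997) x1=(-0.1994, 2.0391) x2=(1.9833, 1.2576) x3=(0.0154, 0.9361)
step 23: x0=(0.9422, 0.8973) x1=(-0.2294, 2.0771) x2=(2.0024, 1.2245) x3=(0.0591, 0.9621)
step 24: x0=(0.9069, 0.8949) x1=(-0.2593, 2.1149) x2=(2.0213, 1.1913) x3=(0.1035, 0.9883)
step 25: x0=(0.8706, 0.8927) x1=(-0.2891, 2.1525) x2=(2.0400, 1.1581) x3=(0.1494, 1.0144)

pair (0,2), distance 0.5729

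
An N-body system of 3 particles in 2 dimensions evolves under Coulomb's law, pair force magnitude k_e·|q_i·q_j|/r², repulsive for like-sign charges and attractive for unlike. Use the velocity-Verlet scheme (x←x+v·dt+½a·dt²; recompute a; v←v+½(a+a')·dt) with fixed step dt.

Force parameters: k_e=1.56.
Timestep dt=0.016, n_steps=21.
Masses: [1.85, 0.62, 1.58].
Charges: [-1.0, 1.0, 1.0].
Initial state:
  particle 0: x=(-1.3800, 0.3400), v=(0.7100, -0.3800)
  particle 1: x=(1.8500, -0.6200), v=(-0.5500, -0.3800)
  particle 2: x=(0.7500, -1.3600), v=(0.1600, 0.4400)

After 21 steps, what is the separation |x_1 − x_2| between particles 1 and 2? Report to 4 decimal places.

1.1040

step 0: x0=(-1.3800, 0.3400) x1=(1.8500, -0.6200) x2=(0.7500, -1.3600)
step 1: x0=(-1.3686, 0.3339) x1=(1.8413, -0.6260) x2=(0.7525, -1.3530)
step 2: x0=(-1.3572, 0.3278) x1=(1.8329, -0.6317) x2=(0.7548, -1.3460)
step 3: x0=(-1.3457, 0.3217) x1=(1.8248, -0.6372) x2=(0.7570, -1.3392)
step 4: x0=(-1.3342, 0.3155) x1=(1.8169, -0.6425) x2=(0.7590, -1.3323)
step 5: x0=(-1.3227, 0.3093) x1=(1.8093, -0.6476) x2=(0.7609, -1.3256)
step 6: x0=(-1.3111, 0.3031) x1=(1.8020, -0.6524) x2=(0.7626, -1.3189)
step 7: x0=(-1.2994, 0.2968) x1=(1.7950, -0.6569) x2=(0.7641, -1.3122)
step 8: x0=(-1.2878, 0.2906) x1=(1.7883, -0.6612) x2=(0.7655, -1.3057)
step 9: x0=(-1.2760, 0.2843) x1=(1.7819, -0.6653) x2=(0.7667, -1.2992)
step 10: x0=(-1.2643, 0.2780) x1=(1.7758, -0.6691) x2=(0.7677, -1.2928)
step 11: x0=(-1.2525, 0.2716) x1=(1.7701, -0.6726) x2=(0.7685, -1.2864)
step 12: x0=(-1.2406, 0.2653) x1=(1.7647, -0.6759) x2=(0.7692, -1.2801)
step 13: x0=(-1.2287, 0.2589) x1=(1.7596, -0.6789) x2=(0.7696, -1.2739)
step 14: x0=(-1.2167, 0.2524) x1=(1.7549, -0.6816) x2=(0.7698, -1.2678)
step 15: x0=(-1.2047, 0.2460) x1=(1.7505, -0.6841) x2=(0.7699, -1.2618)
step 16: x0=(-1.1926, 0.2395) x1=(1.7465, -0.6863) x2=(0.7698, -1.2558)
step 17: x0=(-1.1805, 0.2330) x1=(1.7429, -0.6882) x2=(0.7694, -1.2499)
step 18: x0=(-1.1684, 0.2265) x1=(1.7397, -0.6898) x2=(0.7688, -1.2440)
step 19: x0=(-1.1562, 0.2199) x1=(1.7368, -0.6912) x2=(0.7681, -1.2383)
step 20: x0=(-1.1439, 0.2133) x1=(1.7344, -0.6923) x2=(0.7671, -1.2326)
step 21: x0=(-1.1316, 0.2067) x1=(1.7323, -0.6931) x2=(0.7659, -1.2270)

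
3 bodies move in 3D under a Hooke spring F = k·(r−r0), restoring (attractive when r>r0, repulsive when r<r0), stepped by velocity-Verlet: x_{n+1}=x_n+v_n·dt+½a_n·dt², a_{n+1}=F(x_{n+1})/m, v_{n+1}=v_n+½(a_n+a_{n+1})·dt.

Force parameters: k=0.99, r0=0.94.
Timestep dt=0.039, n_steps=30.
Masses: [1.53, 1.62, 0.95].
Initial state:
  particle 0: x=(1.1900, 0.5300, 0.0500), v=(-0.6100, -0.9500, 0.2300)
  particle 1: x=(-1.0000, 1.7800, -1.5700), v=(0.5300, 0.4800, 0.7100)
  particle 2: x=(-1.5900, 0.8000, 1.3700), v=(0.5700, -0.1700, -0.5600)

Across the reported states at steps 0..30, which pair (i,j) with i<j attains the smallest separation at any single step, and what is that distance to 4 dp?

pair (0,2), distance 0.8970

step 0: x0=(1.1900, 0.5300, 0.0500) x1=(-1.0000, 1.7800, -1.5700) x2=(-1.5900, 0.8000, 1.3700)
step 1: x0=(1.1645, 0.4935, 0.0589) x1=(-0.9788, 1.7980, -1.5408) x2=(-1.5659, 0.7938, 1.3458)
step 2: x0=(1.1357, 0.4580, 0.0675) x1=(-0.9567, 1.8145, -1.5088) x2=(-1.5382, 0.7883, 1.3170)
step 3: x0=(1.1038, 0.4237, 0.0760) x1=(-0.9336, 1.8295, -1.4739) x2=(-1.5069, 0.7836, 1.2837)
step 4: x0=(1.0687, 0.3905, 0.0842) x1=(-0.9095, 1.8430, -1.4363) x2=(-1.4722, 0.7797, 1.2462)
step 5: x0=(1.0306, 0.3586, 0.0922) x1=(-0.8846, 1.8548, -1.3960) x2=(-1.4343, 0.7765, 1.2045)
step 6: x0=(0.9897, 0.3280, 0.0999) x1=(-0.8589, 1.8651, -1.3532) x2=(-1.3931, 0.7740, 1.1589)
step 7: x0=(0.9461, 0.2986, 0.1074) x1=(-0.8323, 1.8737, -1.3080) x2=(-1.3490, 0.7722, 1.1096)
step 8: x0=(0.8999, 0.2705, 0.1145) x1=(-0.8049, 1.8807, -1.2604) x2=(-1.3021, 0.7711, 1.0567)
step 9: x0=(0.8512, 0.2438, 0.1213) x1=(-0.7768, 1.8861, -1.2105) x2=(-1.2524, 0.7706, 1.0006)
step 10: x0=(0.8003, 0.2184, 0.1278) x1=(-0.7480, 1.8898, -1.1586) x2=(-1.2004, 0.7708, 0.9415)
step 11: x0=(0.7472, 0.1944, 0.1339) x1=(-0.7186, 1.8919, -1.1048) x2=(-1.1460, 0.7715, 0.8795)
step 12: x0=(0.6923, 0.1718, 0.1397) x1=(-0.6885, 1.8924, -1.0491) x2=(-1.0896, 0.7727, 0.8151)
step 13: x0=(0.6355, 0.1506, 0.1451) x1=(-0.6578, 1.8912, -0.9917) x2=(-1.0313, 0.7745, 0.7484)
step 14: x0=(0.5771, 0.1307, 0.1501) x1=(-0.6266, 1.8885, -0.9328) x2=(-0.9714, 0.7767, 0.6797)
step 15: x0=(0.5173, 0.1121, 0.1547) x1=(-0.5949, 1.8843, -0.8725) x2=(-0.9100, 0.7794, 0.6092)
step 16: x0=(0.4563, 0.0949, 0.1589) x1=(-0.5627, 1.8786, -0.8109) x2=(-0.8475, 0.7826, 0.5373)
step 17: x0=(0.3941, 0.0790, 0.1627) x1=(-0.5300, 1.8714, -0.7482) x2=(-0.7839, 0.7861, 0.4641)
step 18: x0=(0.3311, 0.0643, 0.1661) x1=(-0.4970, 1.8628, -0.6845) x2=(-0.7195, 0.7900, 0.3900)
step 19: x0=(0.2673, 0.0508, 0.1690) x1=(-0.4636, 1.8529, -0.6200) x2=(-0.6546, 0.7942, 0.3151)
step 20: x0=(0.2029, 0.0384, 0.1716) x1=(-0.4299, 1.8418, -0.5548) x2=(-0.5892, 0.7988, 0.2396)
step 21: x0=(0.1381, 0.0272, 0.1737) x1=(-0.3959, 1.8294, -0.4891) x2=(-0.5236, 0.8036, 0.1638)
step 22: x0=(0.0730, 0.0169, 0.1756) x1=(-0.3617, 1.8160, -0.4228) x2=(-0.4578, 0.8087, 0.0877)
step 23: x0=(0.0076, 0.0075, 0.1771) x1=(-0.3273, 1.8015, -0.3562) x2=(-0.3920, 0.8141, 0.0115)
step 24: x0=(-0.0579, -0.0010, 0.1783) x1=(-0.2928, 1.7861, -0.2893) x2=(-0.3262, 0.8197, -0.0648)
step 25: x0=(-0.1236, -0.0087, 0.1794) x1=(-0.2581, 1.7698, -0.2222) x2=(-0.2604, 0.8254, -0.1411)
step 26: x0=(-0.1893, -0.0155, 0.1802) x1=(-0.2234, 1.7527, -0.1549) x2=(-0.1947, 0.8312, -0.2174)
step 27: x0=(-0.2550, -0.0215, 0.1810) x1=(-0.1887, 1.7349, -0.0875) x2=(-0.1289, 0.8370, -0.2938)
step 28: x0=(-0.3207, -0.0267, 0.1815) x1=(-0.1540, 1.7162, -0.0199) x2=(-0.0631, 0.8427, -0.3701)
step 29: x0=(-0.3862, -0.0309, 0.1819) x1=(-0.1193, 1.6969, 0.0478) x2=(0.0026, 0.8482, -0.4463)
step 30: x0=(-0.4516, -0.0343, 0.1821) x1=(-0.0848, 1.6767, 0.1155) x2=(0.0682, 0.8536, -0.5223)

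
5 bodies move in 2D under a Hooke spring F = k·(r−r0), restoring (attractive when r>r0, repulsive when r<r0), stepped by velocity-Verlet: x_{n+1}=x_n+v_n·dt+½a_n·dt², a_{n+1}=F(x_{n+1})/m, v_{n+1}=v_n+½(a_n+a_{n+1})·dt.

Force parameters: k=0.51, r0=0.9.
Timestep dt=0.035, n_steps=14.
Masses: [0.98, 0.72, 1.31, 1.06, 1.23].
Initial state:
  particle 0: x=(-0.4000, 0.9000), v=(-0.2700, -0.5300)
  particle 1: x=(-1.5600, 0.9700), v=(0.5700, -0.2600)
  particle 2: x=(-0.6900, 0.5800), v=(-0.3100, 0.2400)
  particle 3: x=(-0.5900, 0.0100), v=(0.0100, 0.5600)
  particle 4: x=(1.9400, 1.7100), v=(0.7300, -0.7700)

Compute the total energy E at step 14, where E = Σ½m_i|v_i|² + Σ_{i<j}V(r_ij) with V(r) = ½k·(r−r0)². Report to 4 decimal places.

6.0488

step 0: x0=(-0.4000, 0.9000) x1=(-1.5600, 0.9700) x2=(-0.6900, 0.5800) x3=(-0.5900, 0.0100) x4=(1.9400, 1.7100)
step 1: x0=(-0.4090, 0.8817) x1=(-1.5386, 0.9610) x2=(-0.7005, 0.5886) x3=(-0.5892, 0.0300) x4=(1.9636, 1.6823)
step 2: x0=(-0.4169, 0.8640) x1=(-1.5145, 0.9522) x2=(-0.7104, 0.5975) x3=(-0.5875, 0.0506) x4=(1.9832, 1.6530)
step 3: x0=(-0.4237, 0.8469) x1=(-1.4877, 0.9435) x2=(-0.7195, 0.6068) x3=(-0.5849, 0.0718) x4=(1.9989, 1.6224)
step 4: x0=(-0.4293, 0.8304) x1=(-1.4584, 0.9351) x2=(-0.7280, 0.6164) x3=(-0.5813, 0.0935) x4=(2.0106, 1.5902)
step 5: x0=(-0.4338, 0.8145) x1=(-1.4265, 0.9270) x2=(-0.7358, 0.6263) x3=(-0.5767, 0.1157) x4=(2.0183, 1.5567)
step 6: x0=(-0.4369, 0.7993) x1=(-1.3923, 0.9192) x2=(-0.7429, 0.6365) x3=(-0.5711, 0.1383) x4=(2.0220, 1.5219)
step 7: x0=(-0.4388, 0.7846) x1=(-1.3559, 0.9116) x2=(-0.7493, 0.6471) x3=(-0.5646, 0.1612) x4=(2.0217, 1.4859)
step 8: x0=(-0.4393, 0.7705) x1=(-1.3173, 0.9044) x2=(-0.7549, 0.6579) x3=(-0.5570, 0.1843) x4=(2.0175, 1.4486)
step 9: x0=(-0.4383, 0.7571) x1=(-1.2768, 0.8976) x2=(-0.7599, 0.6690) x3=(-0.5484, 0.2077) x4=(2.0093, 1.4102)
step 10: x0=(-0.4360, 0.7442) x1=(-1.2344, 0.8911) x2=(-0.7642, 0.6804) x3=(-0.5387, 0.2311) x4=(1.9973, 1.3707)
step 11: x0=(-0.4322, 0.7318) x1=(-1.1903, 0.8851) x2=(-0.7677, 0.6920) x3=(-0.5280, 0.2546) x4=(1.9815, 1.3302)
step 12: x0=(-0.4270, 0.7200) x1=(-1.1447, 0.8795) x2=(-0.7705, 0.7039) x3=(-0.5162, 0.2781) x4=(1.9619, 1.2887)
step 13: x0=(-0.4202, 0.7087) x1=(-1.0977, 0.8744) x2=(-0.7726, 0.7160) x3=(-0.5034, 0.3015) x4=(1.9387, 1.2464)
step 14: x0=(-0.4120, 0.6978) x1=(-1.0495, 0.8698) x2=(-0.7739, 0.7284) x3=(-0.4896, 0.3248) x4=(1.9118, 1.2033)
step 0 velocities: v0=(-0.2700, -0.5300) v1=(0.5700, -0.2600) v2=(-0.3100, 0.2400) v3=(0.0100, 0.5600) v4=(0.7300, -0.7700)
step 0: KE=1.2740, PE=4.7758, E=6.0497
step 14 velocities: v0=(0.2560, -0.3032) v1=(1.3924, -0.1232) v2=(-0.0279, 0.3564) v3=(0.4108, 0.6618) v4=(-0.8164, -1.2425)
step 14: KE=2.5452, PE=3.5036, E=6.0488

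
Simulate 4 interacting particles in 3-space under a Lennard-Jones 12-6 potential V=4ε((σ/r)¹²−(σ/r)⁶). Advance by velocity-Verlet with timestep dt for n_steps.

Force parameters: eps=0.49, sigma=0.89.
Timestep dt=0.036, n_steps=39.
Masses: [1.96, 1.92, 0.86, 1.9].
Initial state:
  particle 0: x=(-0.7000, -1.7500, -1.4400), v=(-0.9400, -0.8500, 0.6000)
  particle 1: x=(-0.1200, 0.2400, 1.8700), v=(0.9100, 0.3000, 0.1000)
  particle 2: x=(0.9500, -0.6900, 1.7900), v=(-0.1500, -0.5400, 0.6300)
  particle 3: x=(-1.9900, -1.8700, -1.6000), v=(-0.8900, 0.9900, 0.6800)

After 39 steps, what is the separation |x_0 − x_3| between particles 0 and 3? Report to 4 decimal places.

2.4479

step 0: x0=(-0.7000, -1.7500, -1.4400) x1=(-0.1200, 0.2400, 1.8700) x2=(0.9500, -0.6900, 1.7900) x3=(-1.9900, -1.8700, -1.6000)
step 1: x0=(-0.7341, -1.7806, -1.4184) x1=(-0.0871, 0.2507, 1.8736) x2=(0.9443, -0.7092, 1.8127) x3=(-2.0218, -1.8343, -1.5755)
step 2: x0=(-0.7686, -1.8113, -1.3969) x1=(-0.0540, 0.2612, 1.8772) x2=(0.9382, -0.7280, 1.8354) x3=(-2.0531, -1.7987, -1.5509)
step 3: x0=(-0.8037, -1.8419, -1.3755) x1=(-0.0207, 0.2715, 1.8807) x2=(0.9315, -0.7462, 1.8582) x3=(-2.0839, -1.7630, -1.5263)
step 4: x0=(-0.8393, -1.8725, -1.3541) x1=(0.0129, 0.2815, 1.8843) x2=(0.9243, -0.7639, 1.8809) x3=(-2.1141, -1.7273, -1.5016)
step 5: x0=(-0.8753, -1.9031, -1.3327) x1=(0.0466, 0.2912, 1.8879) x2=(0.9167, -0.7810, 1.9037) x3=(-2.1439, -1.6917, -1.4768)
step 6: x0=(-0.9119, -1.9335, -1.3115) x1=(0.0806, 0.3007, 1.8914) x2=(0.9085, -0.7975, 1.9264) x3=(-2.1731, -1.6562, -1.4520)
step 7: x0=(-0.9489, -1.9639, -1.2902) x1=(0.1149, 0.3099, 1.8950) x2=(0.8998, -0.8134, 1.9492) x3=(-2.2019, -1.6208, -1.4272)
step 8: x0=(-0.9864, -1.9941, -1.2690) x1=(0.1493, 0.3188, 1.8986) x2=(0.8907, -0.8286, 1.9719) x3=(-2.2301, -1.5856, -1.4022)
step 9: x0=(-1.0243, -2.0242, -1.2479) x1=(0.1839, 0.3274, 1.9022) x2=(0.8811, -0.8431, 1.9945) x3=(-2.2580, -1.5505, -1.3773)
step 10: x0=(-1.0627, -2.0542, -1.2268) x1=(0.2187, 0.3357, 1.9058) x2=(0.8711, -0.8569, 2.0171) x3=(-2.2854, -1.5155, -1.3523)
step 11: x0=(-1.1014, -2.0839, -1.2058) x1=(0.2538, 0.3436, 1.9095) x2=(0.8607, -0.8699, 2.0396) x3=(-2.3124, -1.4807, -1.3272)
step 12: x0=(-1.1404, -2.1135, -1.1847) x1=(0.2889, 0.3512, 1.9132) x2=(0.8499, -0.8822, 2.0621) x3=(-2.3391, -1.4461, -1.3021)
step 13: x0=(-1.1797, -2.1430, -1.1638) x1=(0.3243, 0.3584, 1.9169) x2=(0.8387, -0.8937, 2.0844) x3=(-2.3654, -1.4116, -1.2770)
step 14: x0=(-1.2194, -2.1722, -1.1428) x1=(0.3597, 0.3653, 1.9207) x2=(0.8272, -0.9044, 2.1067) x3=(-2.3915, -1.3774, -1.2519)
step 15: x0=(-1.2592, -2.2013, -1.1219) x1=(0.3953, 0.3718, 1.9246) x2=(0.8155, -0.9144, 2.1288) x3=(-2.4173, -1.3433, -1.2267)
step 16: x0=(-1.2993, -2.2303, -1.1009) x1=(0.4311, 0.3780, 1.9285) x2=(0.8034, -0.9235, 2.1508) x3=(-2.4429, -1.3093, -1.2015)
step 17: x0=(-1.3395, -2.2591, -1.0800) x1=(0.4669, 0.3839, 1.9324) x2=(0.7912, -0.9319, 2.1727) x3=(-2.4684, -1.2756, -1.1763)
step 18: x0=(-1.3799, -2.2877, -1.0591) x1=(0.5028, 0.3894, 1.9364) x2=(0.7788, -0.9395, 2.1944) x3=(-2.4936, -1.2419, -1.1511)
step 19: x0=(-1.4205, -2.3163, -1.0382) x1=(0.5388, 0.3945, 1.9405) x2=(0.7662, -0.9464, 2.2160) x3=(-2.5188, -1.2084, -1.1259)
step 20: x0=(-1.4611, -2.3447, -1.0174) x1=(0.5748, 0.3994, 1.9447) x2=(0.7535, -0.9525, 2.2374) x3=(-2.5438, -1.1750, -1.1006)
step 21: x0=(-1.5018, -2.3730, -0.9965) x1=(0.6109, 0.4039, 1.9489) x2=(0.7407, -0.9579, 2.2587) x3=(-2.5687, -1.1417, -1.0754)
step 22: x0=(-1.5427, -2.4013, -0.9756) x1=(0.6470, 0.4081, 1.9532) x2=(0.7278, -0.9626, 2.2798) x3=(-2.5935, -1.1085, -1.0501)
step 23: x0=(-1.5835, -2.4294, -0.9548) x1=(0.6831, 0.4120, 1.9575) x2=(0.7149, -0.9667, 2.3008) x3=(-2.6183, -1.0753, -1.0249)
step 24: x0=(-1.6245, -2.4575, -0.9339) x1=(0.7192, 0.4156, 1.9620) x2=(0.7019, -0.9700, 2.3216) x3=(-2.6430, -1.0423, -0.9996)
step 25: x0=(-1.6654, -2.4856, -0.9131) x1=(0.7553, 0.4189, 1.9665) x2=(0.6890, -0.9728, 2.3422) x3=(-2.6677, -1.0093, -0.9743)
step 26: x0=(-1.7065, -2.5135, -0.8922) x1=(0.7914, 0.4220, 1.9710) x2=(0.6761, -0.9750, 2.3627) x3=(-2.6923, -0.9764, -0.9491)
step 27: x0=(-1.7475, -2.5415, -0.8714) x1=(0.8275, 0.4248, 1.9757) x2=(0.6633, -0.9767, 2.3830) x3=(-2.7169, -0.9435, -0.9238)
step 28: x0=(-1.7886, -2.5693, -0.8505) x1=(0.8636, 0.4274, 1.9804) x2=(0.6505, -0.9778, 2.4032) x3=(-2.7415, -0.9106, -0.8985)
step 29: x0=(-1.8297, -2.5972, -0.8297) x1=(0.8996, 0.4298, 1.9852) x2=(0.6378, -0.9785, 2.4232) x3=(-2.7661, -0.8778, -0.8733)
step 30: x0=(-1.8708, -2.6250, -0.8088) x1=(0.9356, 0.4320, 1.9900) x2=(0.6251, -0.9787, 2.4431) x3=(-2.7906, -0.8450, -0.8480)
step 31: x0=(-1.9119, -2.6528, -0.7880) x1=(0.9716, 0.4340, 1.9949) x2=(0.6126, -0.9785, 2.4629) x3=(-2.8151, -0.8123, -0.8227)
step 32: x0=(-1.9530, -2.6806, -0.7671) x1=(1.0075, 0.4358, 1.9999) x2=(0.6001, -0.9779, 2.4825) x3=(-2.8396, -0.7795, -0.7975)
step 33: x0=(-1.9941, -2.7083, -0.7463) x1=(1.0433, 0.4375, 2.0049) x2=(0.5878, -0.9770, 2.5020) x3=(-2.8641, -0.7468, -0.7722)
step 34: x0=(-2.0353, -2.7361, -0.7255) x1=(1.0792, 0.4390, 2.0099) x2=(0.5755, -0.9758, 2.5214) x3=(-2.8886, -0.7141, -0.7469)
step 35: x0=(-2.0764, -2.7638, -0.7046) x1=(1.1149, 0.4404, 2.0150) x2=(0.5634, -0.9742, 2.5407) x3=(-2.9131, -0.6815, -0.7216)
step 36: x0=(-2.1176, -2.7915, -0.6838) x1=(1.1507, 0.4417, 2.0202) x2=(0.5514, -0.9724, 2.5599) x3=(-2.9376, -0.6488, -0.6964)
step 37: x0=(-2.1588, -2.8192, -0.6629) x1=(1.1863, 0.4429, 2.0254) x2=(0.5394, -0.9704, 2.5790) x3=(-2.9621, -0.6162, -0.6711)
step 38: x0=(-2.1999, -2.8469, -0.6421) x1=(1.2220, 0.4439, 2.0306) x2=(0.5276, -0.9681, 2.5980) x3=(-2.9866, -0.5835, -0.6458)
step 39: x0=(-2.2411, -2.8746, -0.6212) x1=(1.2576, 0.4449, 2.0358) x2=(0.5158, -0.9657, 2.6170) x3=(-3.0110, -0.5509, -0.6206)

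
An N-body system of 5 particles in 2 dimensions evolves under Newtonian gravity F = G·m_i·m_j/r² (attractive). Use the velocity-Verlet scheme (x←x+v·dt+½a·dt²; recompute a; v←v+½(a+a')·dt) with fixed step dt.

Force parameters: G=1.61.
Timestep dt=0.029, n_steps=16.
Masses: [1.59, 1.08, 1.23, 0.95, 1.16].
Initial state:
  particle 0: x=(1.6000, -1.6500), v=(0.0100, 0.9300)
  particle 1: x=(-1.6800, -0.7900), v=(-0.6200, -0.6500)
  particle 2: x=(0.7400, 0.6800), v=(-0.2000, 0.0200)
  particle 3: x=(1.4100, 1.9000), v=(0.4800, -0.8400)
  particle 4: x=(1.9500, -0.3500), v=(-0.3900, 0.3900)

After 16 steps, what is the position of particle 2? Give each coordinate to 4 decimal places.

(0.7732, 0.6507)

step 0: x0=(1.6000, -1.6500) x1=(-1.6800, -0.7900) x2=(0.7400, 0.6800) x3=(1.4100, 1.9000) x4=(1.9500, -0.3500)
step 1: x0=(1.6003, -1.6224) x1=(-1.6977, -0.8088) x2=(0.7346, 0.6805) x3=(1.4237, 1.8750) x4=(1.9382, -0.3389)
step 2: x0=(1.6006, -1.5936) x1=(-1.7149, -0.8274) x2=(0.7299, 0.6807) x3=(1.4370, 1.8487) x4=(1.9254, -0.3284)
step 3: x0=(1.6009, -1.5635) x1=(-1.7316, -0.8460) x2=(0.7261, 0.6806) x3=(1.4499, 1.8211) x4=(1.9116, -0.3184)
step 4: x0=(1.6012, -1.5320) x1=(-1.7477, -0.8644) x2=(0.7232, 0.6803) x3=(1.4622, 1.7922) x4=(1.8968, -0.3090)
step 5: x0=(1.6015, -1.4992) x1=(-1.7633, -0.8827) x2=(0.7212, 0.6797) x3=(1.4741, 1.7619) x4=(1.8810, -0.3002)
step 6: x0=(1.6017, -1.4649) x1=(-1.7784, -0.9008) x2=(0.7201, 0.6789) x3=(1.4854, 1.7303) x4=(1.8642, -0.2920)
step 7: x0=(1.6020, -1.4291) x1=(-1.7930, -0.9188) x2=(0.7200, 0.6777) x3=(1.4962, 1.6972) x4=(1.8463, -0.2845)
step 8: x0=(1.6023, -1.3918) x1=(-1.8071, -0.9366) x2=(0.7209, 0.6762) x3=(1.5063, 1.6626) x4=(1.8273, -0.2778)
step 9: x0=(1.6025, -1.3528) x1=(-1.8207, -0.9544) x2=(0.7230, 0.6744) x3=(1.5158, 1.6266) x4=(1.8073, -0.2719)
step 10: x0=(1.6028, -1.3121) x1=(-1.8337, -0.9719) x2=(0.7261, 0.6723) x3=(1.5247, 1.5890) x4=(1.7861, -0.2669)
step 11: x0=(1.6030, -1.2695) x1=(-1.8463, -0.9894) x2=(0.7305, 0.6698) x3=(1.5327, 1.5498) x4=(1.7639, -0.2629)
step 12: x0=(1.6031, -1.2249) x1=(-1.8584, -1.0067) x2=(0.7362, 0.6669) x3=(1.5400, 1.5089) x4=(1.7405, -0.2600)
step 13: x0=(1.6032, -1.1782) x1=(-1.8699, -1.0238) x2=(0.7432, 0.6635) x3=(1.5465, 1.4663) x4=(1.7160, -0.2583)
step 14: x0=(1.6033, -1.1290) x1=(-1.8810, -1.0408) x2=(0.7517, 0.6598) x3=(1.5520, 1.4220) x4=(1.6904, -0.2581)
step 15: x0=(1.6032, -1.0773) x1=(-1.8916, -1.0576) x2=(0.7616, 0.6555) x3=(1.5565, 1.3757) x4=(1.6636, -0.2596)
step 16: x0=(1.6030, -1.0226) x1=(-1.9017, -1.0743) x2=(0.7732, 0.6507) x3=(1.5600, 1.3275) x4=(1.6358, -0.2631)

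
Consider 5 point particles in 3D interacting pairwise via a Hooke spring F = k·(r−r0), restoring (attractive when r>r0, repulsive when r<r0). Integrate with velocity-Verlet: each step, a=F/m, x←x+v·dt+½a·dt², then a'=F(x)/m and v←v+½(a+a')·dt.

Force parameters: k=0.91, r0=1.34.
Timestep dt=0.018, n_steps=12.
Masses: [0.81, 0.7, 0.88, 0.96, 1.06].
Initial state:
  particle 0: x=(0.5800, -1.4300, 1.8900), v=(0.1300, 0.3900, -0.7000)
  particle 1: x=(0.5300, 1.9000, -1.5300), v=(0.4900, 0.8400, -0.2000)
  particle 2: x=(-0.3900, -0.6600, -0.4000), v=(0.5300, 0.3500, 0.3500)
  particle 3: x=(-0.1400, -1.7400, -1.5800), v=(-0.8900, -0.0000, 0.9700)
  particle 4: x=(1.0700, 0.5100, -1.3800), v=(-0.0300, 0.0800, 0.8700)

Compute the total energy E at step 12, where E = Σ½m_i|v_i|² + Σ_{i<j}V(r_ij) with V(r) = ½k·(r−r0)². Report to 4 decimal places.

step 0: x0=(0.5800, -1.4300, 1.8900) x1=(0.5300, 1.9000, -1.5300) x2=(-0.3900, -0.6600, -0.4000) x3=(-0.1400, -1.7400, -1.5800) x4=(1.0700, 0.5100, -1.3800)
step 1: x0=(0.5822, -1.4223, 1.8760) x1=(0.5386, 1.9138, -1.5330) x2=(-0.3802, -0.6535, -0.3937) x3=(-0.1558, -1.7394, -1.5622) x4=(1.0693, 0.5111, -1.3640)
step 2: x0=(0.5842, -1.4132, 1.8591) x1=(0.5469, 1.9250, -1.5346) x2=(-0.3699, -0.6466, -0.3874) x3=(-0.1712, -1.7377, -1.5436) x4=(1.0681, 0.5114, -1.3474)
step 3: x0=(0.5860, -1.4027, 1.8395) x1=(0.5548, 1.9334, -1.5350) x2=(-0.3591, -0.6392, -0.3812) x3=(-0.1861, -1.7348, -1.5242) x4=(1.0665, 0.5111, -1.3301)
step 4: x0=(0.5875, -1.3908, 1.8170) x1=(0.5624, 1.9393, -1.5340) x2=(-0.3478, -0.6314, -0.3750) x3=(-0.2005, -1.7307, -1.5042) x4=(1.0645, 0.5100, -1.3122)
step 5: x0=(0.5888, -1.3776, 1.7919) x1=(0.5695, 1.9424, -1.5318) x2=(-0.3360, -0.6232, -0.3689) x3=(-0.2144, -1.7254, -1.4835) x4=(1.0622, 0.5082, -1.2937)
step 6: x0=(0.5899, -1.3630, 1.7642) x1=(0.5763, 1.9429, -1.5283) x2=(-0.3237, -0.6145, -0.3627) x3=(-0.2279, -1.7190, -1.4620) x4=(1.0594, 0.5058, -1.2746)
step 7: x0=(0.5907, -1.3471, 1.7338) x1=(0.5827, 1.9408, -1.5235) x2=(-0.3110, -0.6054, -0.3567) x3=(-0.2409, -1.7114, -1.4400) x4=(1.0562, 0.5027, -1.2549)
step 8: x0=(0.5914, -1.3299, 1.7009) x1=(0.5887, 1.9360, -1.5174) x2=(-0.2978, -0.5959, -0.3506) x3=(-0.2534, -1.7027, -1.4173) x4=(1.0526, 0.4989, -1.2346)
step 9: x0=(0.5918, -1.3114, 1.6655) x1=(0.5942, 1.9286, -1.5100) x2=(-0.2842, -0.5860, -0.3447) x3=(-0.2653, -1.6928, -1.3939) x4=(1.0486, 0.4945, -1.2138)
step 10: x0=(0.5920, -1.2916, 1.6277) x1=(0.5994, 1.9186, -1.5014) x2=(-0.2702, -0.5757, -0.3388) x3=(-0.2768, -1.6817, -1.3700) x4=(1.0443, 0.4894, -1.1925)
step 11: x0=(0.5920, -1.2706, 1.5876) x1=(0.6041, 1.9060, -1.4915) x2=(-0.2558, -0.5649, -0.3329) x3=(-0.2877, -1.6696, -1.3455) x4=(1.0396, 0.4837, -1.1707)
step 12: x0=(0.5918, -1.2484, 1.5452) x1=(0.6085, 1.8910, -1.4804) x2=(-0.2410, -0.5538, -0.3271) x3=(-0.2981, -1.6563, -1.3205) x4=(1.0345, 0.4774, -1.1484)
step 0 velocities: v0=(0.1300, 0.3900, -0.7000) v1=(0.4900, 0.8400, -0.2000) v2=(0.5300, 0.3500, 0.3500) v3=(-0.8900, -0.0000, 0.9700) v4=(-0.0300, 0.0800, 0.8700)
step 0: KE=2.0802, PE=15.8658, E=17.9460
step 12 velocities: v0=(-0.0173, 1.2661, -2.4153) v1=(0.2295, -0.9051, 0.6486) v2=(0.8329, 0.6310, 0.3191) v3=(-0.5639, 0.7686, 1.4040) v4=(-0.2922, -0.3664, 1.2530)
step 12: KE=6.3206, PE=11.6236, E=17.9441

17.9441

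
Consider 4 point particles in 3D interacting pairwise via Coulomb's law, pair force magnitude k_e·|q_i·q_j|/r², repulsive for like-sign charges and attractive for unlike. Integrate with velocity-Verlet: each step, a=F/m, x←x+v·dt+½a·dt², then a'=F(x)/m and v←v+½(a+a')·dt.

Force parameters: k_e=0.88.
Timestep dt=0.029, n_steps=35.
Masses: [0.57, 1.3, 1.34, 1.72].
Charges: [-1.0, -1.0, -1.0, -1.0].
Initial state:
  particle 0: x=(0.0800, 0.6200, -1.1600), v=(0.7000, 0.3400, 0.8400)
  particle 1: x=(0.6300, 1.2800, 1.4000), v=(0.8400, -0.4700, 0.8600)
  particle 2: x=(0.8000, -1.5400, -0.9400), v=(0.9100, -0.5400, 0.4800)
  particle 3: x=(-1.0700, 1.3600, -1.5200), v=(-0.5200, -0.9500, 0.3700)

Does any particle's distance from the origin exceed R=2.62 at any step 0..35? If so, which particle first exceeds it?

yes, particle 1

step 0: x0=(0.0800, 0.6200, -1.1600) x1=(0.6300, 1.2800, 1.4000) x2=(0.8000, -1.5400, -0.9400) x3=(-1.0700, 1.3600, -1.5200)
step 1: x0=(0.1005, 0.6298, -1.1357) x1=(0.6544, 1.2664, 1.4250) x2=(0.8264, -1.5557, -0.9261) x3=(-1.0852, 1.3325, -1.5093)
step 2: x0=(0.1214, 0.6394, -1.1113) x1=(0.6788, 1.2528, 1.4502) x2=(0.8529, -1.5717, -0.9122) x3=(-1.1006, 1.3052, -1.4987)
step 3: x0=(0.1428, 0.6490, -1.0870) x1=(0.7033, 1.2393, 1.4755) x2=(0.8794, -1.5877, -0.8983) x3=(-1.1162, 1.2780, -1.4882)
step 4: x0=(0.1645, 0.6585, -1.0628) x1=(0.7278, 1.2259, 1.5009) x2=(0.9060, -1.6040, -0.8844) x3=(-1.1320, 1.2508, -1.4778)
step 5: x0=(0.1867, 0.6679, -1.0385) x1=(0.7523, 1.2125, 1.5265) x2=(0.9327, -1.6204, -0.8705) x3=(-1.1481, 1.2238, -1.4675)
step 6: x0=(0.2092, 0.6773, -1.0143) x1=(0.7769, 1.1991, 1.5522) x2=(0.9594, -1.6369, -0.8567) x3=(-1.1643, 1.1969, -1.4573)
step 7: x0=(0.2322, 0.6867, -0.9901) x1=(0.8015, 1.1858, 1.5781) x2=(0.9862, -1.6536, -0.8428) x3=(-1.1807, 1.1701, -1.4471)
step 8: x0=(0.2555, 0.6960, -0.9659) x1=(0.8261, 1.1725, 1.6041) x2=(1.0130, -1.6704, -0.8290) x3=(-1.1974, 1.1434, -1.4371)
step 9: x0=(0.2792, 0.7054, -0.9418) x1=(0.8508, 1.1593, 1.6302) x2=(1.0398, -1.6874, -0.8152) x3=(-1.2142, 1.1167, -1.4271)
step 10: x0=(0.3032, 0.7149, -0.9177) x1=(0.8755, 1.1461, 1.6565) x2=(1.0668, -1.7046, -0.8013) x3=(-1.2312, 1.0901, -1.4172)
step 11: x0=(0.3276, 0.7244, -0.8936) x1=(0.9003, 1.1330, 1.6829) x2=(1.0938, -1.7219, -0.7875) x3=(-1.2484, 1.0636, -1.4074)
step 12: x0=(0.3523, 0.7339, -0.8696) x1=(0.9251, 1.1199, 1.7094) x2=(1.1208, -1.7393, -0.7738) x3=(-1.2658, 1.0371, -1.3976)
step 13: x0=(0.3773, 0.7436, -0.8457) x1=(0.9500, 1.1068, 1.7361) x2=(1.1479, -1.7568, -0.7600) x3=(-1.2833, 1.0107, -1.3880)
step 14: x0=(0.4026, 0.7533, -0.8218) x1=(0.9748, 1.0938, 1.7629) x2=(1.1750, -1.7745, -0.7463) x3=(-1.3010, 0.9843, -1.3784)
step 15: x0=(0.4282, 0.7631, -0.7979) x1=(0.9998, 1.0809, 1.7899) x2=(1.2022, -1.7924, -0.7325) x3=(-1.3189, 0.9579, -1.3689)
step 16: x0=(0.4540, 0.7731, -0.7742) x1=(1.0247, 1.0679, 1.8170) x2=(1.2294, -1.8103, -0.7188) x3=(-1.3369, 0.9316, -1.3594)
step 17: x0=(0.4802, 0.7832, -0.7505) x1=(1.0497, 1.0550, 1.8442) x2=(1.2567, -1.8284, -0.7051) x3=(-1.3551, 0.9053, -1.3500)
step 18: x0=(0.5065, 0.7934, -0.7268) x1=(1.0747, 1.0422, 1.8716) x2=(1.2841, -1.8466, -0.6914) x3=(-1.3735, 0.8790, -1.3407)
step 19: x0=(0.5331, 0.8037, -0.7033) x1=(1.0998, 1.0294, 1.8990) x2=(1.3114, -1.8649, -0.6778) x3=(-1.3919, 0.8528, -1.3314)
step 20: x0=(0.5599, 0.8142, -0.6798) x1=(1.1249, 1.0166, 1.9266) x2=(1.3389, -1.8834, -0.6641) x3=(-1.4105, 0.8266, -1.3222)
step 21: x0=(0.5869, 0.8248, -0.6564) x1=(1.1500, 1.0039, 1.9544) x2=(1.3663, -1.9020, -0.6505) x3=(-1.4293, 0.8004, -1.3130)
step 22: x0=(0.6141, 0.8355, -0.6331) x1=(1.1752, 0.9912, 1.9822) x2=(1.3939, -1.9207, -0.6369) x3=(-1.4481, 0.7742, -1.3039)
step 23: x0=(0.6414, 0.8465, -0.6099) x1=(1.2004, 0.9785, 2.0102) x2=(1.4214, -1.9395, -0.6233) x3=(-1.4671, 0.7480, -1.2948)
step 24: x0=(0.6690, 0.8575, -0.5867) x1=(1.2256, 0.9658, 2.0384) x2=(1.4491, -1.9584, -0.6097) x3=(-1.4862, 0.7219, -1.2858)
step 25: x0=(0.6967, 0.8687, -0.5637) x1=(1.2509, 0.9532, 2.0666) x2=(1.4767, -1.9774, -0.5962) x3=(-1.5054, 0.6957, -1.2769)
step 26: x0=(0.7245, 0.8801, -0.5408) x1=(1.2762, 0.9407, 2.0950) x2=(1.5044, -1.9966, -0.5826) x3=(-1.5247, 0.6696, -1.2680)
step 27: x0=(0.7525, 0.8916, -0.5180) x1=(1.3016, 0.9281, 2.1235) x2=(1.5322, -2.0158, -0.5691) x3=(-1.5442, 0.6435, -1.2591)
step 28: x0=(0.7807, 0.9033, -0.4952) x1=(1.3269, 0.9156, 2.1521) x2=(1.5599, -2.0352, -0.5556) x3=(-1.5637, 0.6173, -1.2503)
step 29: x0=(0.8089, 0.9152, -0.4726) x1=(1.3523, 0.9031, 2.1808) x2=(1.5878, -2.0546, -0.5421) x3=(-1.5833, 0.5912, -1.2415)
step 30: x0=(0.8373, 0.9272, -0.4501) x1=(1.3778, 0.8906, 2.2097) x2=(1.6156, -2.0742, -0.5287) x3=(-1.6030, 0.5651, -1.2328)
step 31: x0=(0.8658, 0.9393, -0.4277) x1=(1.4032, 0.8782, 2.2387) x2=(1.6436, -2.0938, -0.5152) x3=(-1.6228, 0.5390, -1.2241)
step 32: x0=(0.8944, 0.9517, -0.4055) x1=(1.4287, 0.8658, 2.2677) x2=(1.6715, -2.1136, -0.5018) x3=(-1.6427, 0.5129, -1.2154)
step 33: x0=(0.9231, 0.9642, -0.3833) x1=(1.4543, 0.8534, 2.2970) x2=(1.6995, -2.1335, -0.4884) x3=(-1.6627, 0.4868, -1.2068)
step 34: x0=(0.9519, 0.9768, -0.3612) x1=(1.4798, 0.8410, 2.3263) x2=(1.7275, -2.1534, -0.4750) x3=(-1.6828, 0.4607, -1.1982)
step 35: x0=(0.9808, 0.9896, -0.3393) x1=(1.5054, 0.8287, 2.3557) x2=(1.7556, -2.1734, -0.4616) x3=(-1.7030, 0.4346, -1.1896)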